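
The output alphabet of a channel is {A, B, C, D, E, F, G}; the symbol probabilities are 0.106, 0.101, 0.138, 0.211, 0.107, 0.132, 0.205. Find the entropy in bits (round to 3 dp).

2.745 bits

H = −Σ pᵢ log₂ pᵢ.
−0.106·log₂(0.106) = 0.3432
−0.101·log₂(0.101) = 0.3341
−0.138·log₂(0.138) = 0.3943
−0.211·log₂(0.211) = 0.4736
−0.107·log₂(0.107) = 0.3450
−0.132·log₂(0.132) = 0.3856
−0.205·log₂(0.205) = 0.4687
Sum ≈ 2.7445 → 2.745 bits.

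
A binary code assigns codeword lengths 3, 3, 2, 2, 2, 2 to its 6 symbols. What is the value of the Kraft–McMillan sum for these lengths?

1.25

With common denominator 2^3 = 8: Σ 2^(−ℓᵢ) = 1/8 + 1/8 + 2/8 + 2/8 + 2/8 + 2/8 = 10/8 = 1.25.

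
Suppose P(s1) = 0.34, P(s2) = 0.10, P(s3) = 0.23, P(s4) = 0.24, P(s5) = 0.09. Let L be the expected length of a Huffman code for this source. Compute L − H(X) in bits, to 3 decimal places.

0.034 bits

Entropy H = −Σ p log₂ p ≈ 2.1558 bits.
Huffman merges: 9/100+1/10→19/100; 19/100+23/100→21/50; 6/25+17/50→29/50; 21/50+29/50→1. L = 219/100 ≈ 2.1900.
L − H = 2.1900 − 2.1558 = 0.034 bits.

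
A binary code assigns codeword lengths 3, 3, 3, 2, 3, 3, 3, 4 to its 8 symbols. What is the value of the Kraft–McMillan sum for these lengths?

1.0625

With common denominator 2^4 = 16: Σ 2^(−ℓᵢ) = 2/16 + 2/16 + 2/16 + 4/16 + 2/16 + 2/16 + 2/16 + 1/16 = 17/16 = 1.0625.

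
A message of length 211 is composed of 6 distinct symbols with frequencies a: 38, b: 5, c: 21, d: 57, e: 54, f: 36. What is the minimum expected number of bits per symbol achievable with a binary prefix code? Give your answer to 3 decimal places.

Probabilities are the counts divided by 211.
Repeatedly combine the two least-probable nodes; the expected code length is the sum of the merged weights.
merge 5/211 + 21/211 → 26/211
merge 26/211 + 36/211 → 62/211
merge 38/211 + 54/211 → 92/211
merge 57/211 + 62/211 → 119/211
merge 92/211 + 119/211 → 1
L = 26/211 + 62/211 + 92/211 + 119/211 + 1 = 510/211 ≈ 2.417 bits/symbol.

2.417 bits/symbol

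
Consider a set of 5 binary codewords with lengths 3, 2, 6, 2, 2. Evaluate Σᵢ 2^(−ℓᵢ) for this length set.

0.890625

With common denominator 2^6 = 64: Σ 2^(−ℓᵢ) = 8/64 + 16/64 + 1/64 + 16/64 + 16/64 = 57/64 = 0.890625.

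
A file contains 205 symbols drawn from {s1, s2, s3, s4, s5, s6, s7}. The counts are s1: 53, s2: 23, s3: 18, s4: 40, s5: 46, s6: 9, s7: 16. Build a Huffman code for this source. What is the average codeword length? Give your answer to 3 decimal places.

2.639 bits/symbol

Probabilities are the counts divided by 205.
Repeatedly combine the two least-probable nodes; the expected code length is the sum of the merged weights.
merge 9/205 + 16/205 → 5/41
merge 18/205 + 23/205 → 1/5
merge 5/41 + 8/41 → 13/41
merge 1/5 + 46/205 → 87/205
merge 53/205 + 13/41 → 118/205
merge 87/205 + 118/205 → 1
L = 5/41 + 1/5 + 13/41 + 87/205 + 118/205 + 1 = 541/205 ≈ 2.639 bits/symbol.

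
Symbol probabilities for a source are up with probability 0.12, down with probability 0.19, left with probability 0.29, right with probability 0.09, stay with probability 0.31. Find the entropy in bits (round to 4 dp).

H = −Σ pᵢ log₂ pᵢ.
−0.12·log₂(0.12) = 0.3671
−0.19·log₂(0.19) = 0.4552
−0.29·log₂(0.29) = 0.5179
−0.09·log₂(0.09) = 0.3127
−0.31·log₂(0.31) = 0.5238
Sum ≈ 2.1766 → 2.1766 bits.

2.1766 bits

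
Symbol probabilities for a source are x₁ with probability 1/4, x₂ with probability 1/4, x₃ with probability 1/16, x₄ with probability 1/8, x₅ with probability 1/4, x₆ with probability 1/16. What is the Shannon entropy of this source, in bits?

2.375 bits

Each probability is a power of 1/2, so log₂(1/p) is an integer.
H = Σ p·log₂(1/p) = 1/4·2 + 1/4·2 + 1/16·4 + 1/8·3 + 1/4·2 + 1/16·4 = 2.375 bits.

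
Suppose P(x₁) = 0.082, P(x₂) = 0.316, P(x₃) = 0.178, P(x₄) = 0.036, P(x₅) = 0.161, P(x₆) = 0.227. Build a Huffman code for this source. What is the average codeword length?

2.397 bits/symbol

Repeatedly combine the two least-probable nodes; the expected code length is the sum of the merged weights.
merge 9/250 + 41/500 → 59/500
merge 59/500 + 161/1000 → 279/1000
merge 89/500 + 227/1000 → 81/200
merge 279/1000 + 79/250 → 119/200
merge 81/200 + 119/200 → 1
L = 59/500 + 279/1000 + 81/200 + 119/200 + 1 = 2397/1000 = 2.397 bits/symbol.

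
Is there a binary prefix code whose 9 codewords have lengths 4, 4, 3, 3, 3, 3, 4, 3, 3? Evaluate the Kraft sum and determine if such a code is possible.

With common denominator 2^4 = 16: Σ 2^(−ℓᵢ) = 1/16 + 1/16 + 2/16 + 2/16 + 2/16 + 2/16 + 1/16 + 2/16 + 2/16 = 15/16 = 0.9375.
Kraft's inequality requires Σ ≤ 1; here Σ = 0.9375 ≤ 1, so such a prefix code exists.

0.9375; yes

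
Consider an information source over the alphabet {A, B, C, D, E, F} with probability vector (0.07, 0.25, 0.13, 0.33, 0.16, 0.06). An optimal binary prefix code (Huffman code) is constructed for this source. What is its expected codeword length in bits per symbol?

Repeatedly combine the two least-probable nodes; the expected code length is the sum of the merged weights.
merge 3/50 + 7/100 → 13/100
merge 13/100 + 13/100 → 13/50
merge 4/25 + 1/4 → 41/100
merge 13/50 + 33/100 → 59/100
merge 41/100 + 59/100 → 1
L = 13/100 + 13/50 + 41/100 + 59/100 + 1 = 239/100 = 2.39 bits/symbol.

2.39 bits/symbol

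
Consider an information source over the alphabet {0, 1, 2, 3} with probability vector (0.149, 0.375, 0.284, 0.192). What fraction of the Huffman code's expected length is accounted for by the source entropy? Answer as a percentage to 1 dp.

Entropy H = −Σ p log₂ p ≈ 1.9128 bits.
Huffman merges: 149/1000+24/125→341/1000; 71/250+341/1000→5/8; 3/8+5/8→1. L = 983/500 ≈ 1.9660.
Efficiency = H/L = 1.9128/1.9660 = 97.3%.

97.3%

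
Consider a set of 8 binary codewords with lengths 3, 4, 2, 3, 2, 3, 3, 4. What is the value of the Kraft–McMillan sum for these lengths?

With common denominator 2^4 = 16: Σ 2^(−ℓᵢ) = 2/16 + 1/16 + 4/16 + 2/16 + 4/16 + 2/16 + 2/16 + 1/16 = 18/16 = 1.125.

1.125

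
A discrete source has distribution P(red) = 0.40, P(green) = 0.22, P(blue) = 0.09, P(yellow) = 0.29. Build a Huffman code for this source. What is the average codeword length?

1.91 bits/symbol

Repeatedly combine the two least-probable nodes; the expected code length is the sum of the merged weights.
merge 9/100 + 11/50 → 31/100
merge 29/100 + 31/100 → 3/5
merge 2/5 + 3/5 → 1
L = 31/100 + 3/5 + 1 = 191/100 = 1.91 bits/symbol.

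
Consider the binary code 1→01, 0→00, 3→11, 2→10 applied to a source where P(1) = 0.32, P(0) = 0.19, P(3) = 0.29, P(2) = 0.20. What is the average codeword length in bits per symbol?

2 bits/symbol

L̄ = Σ pᵢ·ℓᵢ = 0.32·2 + 0.19·2 + 0.29·2 + 0.20·2 = 2 bits/symbol.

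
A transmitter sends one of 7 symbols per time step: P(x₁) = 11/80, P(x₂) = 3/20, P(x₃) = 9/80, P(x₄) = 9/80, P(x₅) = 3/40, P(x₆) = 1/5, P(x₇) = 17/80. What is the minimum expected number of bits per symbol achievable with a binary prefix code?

2.775 bits/symbol

Repeatedly combine the two least-probable nodes; the expected code length is the sum of the merged weights.
merge 3/40 + 9/80 → 3/16
merge 9/80 + 11/80 → 1/4
merge 3/20 + 3/16 → 27/80
merge 1/5 + 17/80 → 33/80
merge 1/4 + 27/80 → 47/80
merge 33/80 + 47/80 → 1
L = 3/16 + 1/4 + 27/80 + 33/80 + 47/80 + 1 = 111/40 = 2.775 bits/symbol.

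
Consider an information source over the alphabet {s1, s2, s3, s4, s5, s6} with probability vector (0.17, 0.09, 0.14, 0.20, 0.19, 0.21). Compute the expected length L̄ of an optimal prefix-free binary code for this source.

2.59 bits/symbol

Repeatedly combine the two least-probable nodes; the expected code length is the sum of the merged weights.
merge 9/100 + 7/50 → 23/100
merge 17/100 + 19/100 → 9/25
merge 1/5 + 21/100 → 41/100
merge 23/100 + 9/25 → 59/100
merge 41/100 + 59/100 → 1
L = 23/100 + 9/25 + 41/100 + 59/100 + 1 = 259/100 = 2.59 bits/symbol.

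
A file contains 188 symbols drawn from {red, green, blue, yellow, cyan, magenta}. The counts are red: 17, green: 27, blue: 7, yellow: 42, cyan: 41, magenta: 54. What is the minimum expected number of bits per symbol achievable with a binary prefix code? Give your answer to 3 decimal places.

2.399 bits/symbol

Probabilities are the counts divided by 188.
Repeatedly combine the two least-probable nodes; the expected code length is the sum of the merged weights.
merge 7/188 + 17/188 → 6/47
merge 6/47 + 27/188 → 51/188
merge 41/188 + 21/94 → 83/188
merge 51/188 + 27/94 → 105/188
merge 83/188 + 105/188 → 1
L = 6/47 + 51/188 + 83/188 + 105/188 + 1 = 451/188 ≈ 2.399 bits/symbol.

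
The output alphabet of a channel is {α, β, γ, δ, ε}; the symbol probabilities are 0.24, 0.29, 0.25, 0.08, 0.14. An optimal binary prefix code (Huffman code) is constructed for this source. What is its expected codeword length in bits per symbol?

2.22 bits/symbol

Repeatedly combine the two least-probable nodes; the expected code length is the sum of the merged weights.
merge 2/25 + 7/50 → 11/50
merge 11/50 + 6/25 → 23/50
merge 1/4 + 29/100 → 27/50
merge 23/50 + 27/50 → 1
L = 11/50 + 23/50 + 27/50 + 1 = 111/50 = 2.22 bits/symbol.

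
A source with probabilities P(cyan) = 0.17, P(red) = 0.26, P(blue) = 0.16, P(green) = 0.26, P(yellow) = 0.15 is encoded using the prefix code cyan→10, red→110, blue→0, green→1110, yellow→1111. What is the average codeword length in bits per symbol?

L̄ = Σ pᵢ·ℓᵢ = 0.17·2 + 0.26·3 + 0.16·1 + 0.26·4 + 0.15·4 = 2.92 bits/symbol.

2.92 bits/symbol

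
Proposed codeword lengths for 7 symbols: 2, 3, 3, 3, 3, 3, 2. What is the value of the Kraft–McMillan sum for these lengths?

With common denominator 2^3 = 8: Σ 2^(−ℓᵢ) = 2/8 + 1/8 + 1/8 + 1/8 + 1/8 + 1/8 + 2/8 = 9/8 = 1.125.

1.125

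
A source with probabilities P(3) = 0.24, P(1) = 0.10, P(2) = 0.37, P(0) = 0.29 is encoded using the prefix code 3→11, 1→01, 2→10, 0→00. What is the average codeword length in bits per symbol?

2 bits/symbol

L̄ = Σ pᵢ·ℓᵢ = 0.24·2 + 0.10·2 + 0.37·2 + 0.29·2 = 2 bits/symbol.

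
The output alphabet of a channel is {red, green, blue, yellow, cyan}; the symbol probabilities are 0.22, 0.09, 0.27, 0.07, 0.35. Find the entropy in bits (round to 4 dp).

H = −Σ pᵢ log₂ pᵢ.
−0.22·log₂(0.22) = 0.4806
−0.09·log₂(0.09) = 0.3127
−0.27·log₂(0.27) = 0.5100
−0.07·log₂(0.07) = 0.2686
−0.35·log₂(0.35) = 0.5301
Sum ≈ 2.1019 → 2.1019 bits.

2.1019 bits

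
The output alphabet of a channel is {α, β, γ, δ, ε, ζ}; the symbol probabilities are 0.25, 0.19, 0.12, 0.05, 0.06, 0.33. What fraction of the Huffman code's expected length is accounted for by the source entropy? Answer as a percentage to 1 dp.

98.7%

Entropy H = −Σ p log₂ p ≈ 2.3097 bits.
Huffman merges: 1/20+3/50→11/100; 11/100+3/25→23/100; 19/100+23/100→21/50; 1/4+33/100→29/50; 21/50+29/50→1. L = 117/50 ≈ 2.3400.
Efficiency = H/L = 2.3097/2.3400 = 98.7%.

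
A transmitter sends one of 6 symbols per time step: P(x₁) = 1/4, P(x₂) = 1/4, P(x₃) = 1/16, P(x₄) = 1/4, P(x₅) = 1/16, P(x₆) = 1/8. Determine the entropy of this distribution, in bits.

2.375 bits

Each probability is a power of 1/2, so log₂(1/p) is an integer.
H = Σ p·log₂(1/p) = 1/4·2 + 1/4·2 + 1/16·4 + 1/4·2 + 1/16·4 + 1/8·3 = 2.375 bits.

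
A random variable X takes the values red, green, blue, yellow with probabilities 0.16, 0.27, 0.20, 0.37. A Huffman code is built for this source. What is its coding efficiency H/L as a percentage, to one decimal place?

96.9%

Entropy H = −Σ p log₂ p ≈ 1.9282 bits.
Huffman merges: 4/25+1/5→9/25; 27/100+9/25→63/100; 37/100+63/100→1. L = 199/100 ≈ 1.9900.
Efficiency = H/L = 1.9282/1.9900 = 96.9%.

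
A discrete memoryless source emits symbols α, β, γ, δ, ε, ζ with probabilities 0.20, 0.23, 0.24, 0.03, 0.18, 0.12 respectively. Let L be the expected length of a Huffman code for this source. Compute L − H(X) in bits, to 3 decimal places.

0.070 bits

Entropy H = −Σ p log₂ p ≈ 2.4103 bits.
Huffman merges: 3/100+3/25→3/20; 3/20+9/50→33/100; 1/5+23/100→43/100; 6/25+33/100→57/100; 43/100+57/100→1. L = 62/25 ≈ 2.4800.
L − H = 2.4800 − 2.4103 = 0.070 bits.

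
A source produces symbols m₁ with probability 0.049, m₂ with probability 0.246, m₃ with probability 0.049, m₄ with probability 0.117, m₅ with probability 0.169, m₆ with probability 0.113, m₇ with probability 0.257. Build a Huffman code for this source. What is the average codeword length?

Repeatedly combine the two least-probable nodes; the expected code length is the sum of the merged weights.
merge 49/1000 + 49/1000 → 49/500
merge 49/500 + 113/1000 → 211/1000
merge 117/1000 + 169/1000 → 143/500
merge 211/1000 + 123/500 → 457/1000
merge 257/1000 + 143/500 → 543/1000
merge 457/1000 + 543/1000 → 1
L = 49/500 + 211/1000 + 143/500 + 457/1000 + 543/1000 + 1 = 519/200 = 2.595 bits/symbol.

2.595 bits/symbol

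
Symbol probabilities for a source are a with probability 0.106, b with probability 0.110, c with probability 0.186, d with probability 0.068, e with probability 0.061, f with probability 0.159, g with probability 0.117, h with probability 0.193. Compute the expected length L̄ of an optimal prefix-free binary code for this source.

2.936 bits/symbol

Repeatedly combine the two least-probable nodes; the expected code length is the sum of the merged weights.
merge 61/1000 + 17/250 → 129/1000
merge 53/500 + 11/100 → 27/125
merge 117/1000 + 129/1000 → 123/500
merge 159/1000 + 93/500 → 69/200
merge 193/1000 + 27/125 → 409/1000
merge 123/500 + 69/200 → 591/1000
merge 409/1000 + 591/1000 → 1
L = 129/1000 + 27/125 + 123/500 + 69/200 + 409/1000 + 591/1000 + 1 = 367/125 = 2.936 bits/symbol.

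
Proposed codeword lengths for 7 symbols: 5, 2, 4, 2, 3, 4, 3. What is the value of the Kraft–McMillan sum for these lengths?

With common denominator 2^5 = 32: Σ 2^(−ℓᵢ) = 1/32 + 8/32 + 2/32 + 8/32 + 4/32 + 2/32 + 4/32 = 29/32 = 0.90625.

0.90625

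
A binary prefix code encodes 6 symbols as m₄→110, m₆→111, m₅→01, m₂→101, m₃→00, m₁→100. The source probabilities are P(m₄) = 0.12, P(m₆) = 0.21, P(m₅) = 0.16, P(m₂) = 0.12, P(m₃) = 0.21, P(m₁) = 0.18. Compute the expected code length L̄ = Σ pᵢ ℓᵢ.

2.63 bits/symbol

L̄ = Σ pᵢ·ℓᵢ = 0.12·3 + 0.21·3 + 0.16·2 + 0.12·3 + 0.21·2 + 0.18·3 = 2.63 bits/symbol.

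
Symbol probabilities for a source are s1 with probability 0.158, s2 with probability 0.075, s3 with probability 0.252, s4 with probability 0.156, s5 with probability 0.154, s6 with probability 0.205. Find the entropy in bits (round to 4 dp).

H = −Σ pᵢ log₂ pᵢ.
−0.158·log₂(0.158) = 0.4206
−0.075·log₂(0.075) = 0.2803
−0.252·log₂(0.252) = 0.5011
−0.156·log₂(0.156) = 0.4181
−0.154·log₂(0.154) = 0.4156
−0.205·log₂(0.205) = 0.4687
Sum ≈ 2.5044 → 2.5044 bits.

2.5044 bits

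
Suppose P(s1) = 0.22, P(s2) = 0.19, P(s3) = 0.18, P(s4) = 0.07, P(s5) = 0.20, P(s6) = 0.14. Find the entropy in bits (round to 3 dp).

H = −Σ pᵢ log₂ pᵢ.
−0.22·log₂(0.22) = 0.4806
−0.19·log₂(0.19) = 0.4552
−0.18·log₂(0.18) = 0.4453
−0.07·log₂(0.07) = 0.2686
−0.20·log₂(0.20) = 0.4644
−0.14·log₂(0.14) = 0.3971
Sum ≈ 2.5112 → 2.511 bits.

2.511 bits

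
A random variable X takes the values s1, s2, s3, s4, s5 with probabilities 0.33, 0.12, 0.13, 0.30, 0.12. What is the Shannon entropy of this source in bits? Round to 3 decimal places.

H = −Σ pᵢ log₂ pᵢ.
−0.33·log₂(0.33) = 0.5278
−0.12·log₂(0.12) = 0.3671
−0.13·log₂(0.13) = 0.3826
−0.30·log₂(0.30) = 0.5211
−0.12·log₂(0.12) = 0.3671
Sum ≈ 2.1657 → 2.166 bits.

2.166 bits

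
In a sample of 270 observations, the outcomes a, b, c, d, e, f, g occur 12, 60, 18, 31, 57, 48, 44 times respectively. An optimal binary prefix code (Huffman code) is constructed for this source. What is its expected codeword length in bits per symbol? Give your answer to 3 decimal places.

Probabilities are the counts divided by 270.
Repeatedly combine the two least-probable nodes; the expected code length is the sum of the merged weights.
merge 2/45 + 1/15 → 1/9
merge 1/9 + 31/270 → 61/270
merge 22/135 + 8/45 → 46/135
merge 19/90 + 2/9 → 13/30
merge 61/270 + 46/135 → 17/30
merge 13/30 + 17/30 → 1
L = 1/9 + 61/270 + 46/135 + 13/30 + 17/30 + 1 = 241/90 ≈ 2.678 bits/symbol.

2.678 bits/symbol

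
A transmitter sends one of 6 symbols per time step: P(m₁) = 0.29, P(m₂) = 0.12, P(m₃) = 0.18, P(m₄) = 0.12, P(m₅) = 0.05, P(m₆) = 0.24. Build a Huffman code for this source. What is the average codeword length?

2.46 bits/symbol

Repeatedly combine the two least-probable nodes; the expected code length is the sum of the merged weights.
merge 1/20 + 3/25 → 17/100
merge 3/25 + 17/100 → 29/100
merge 9/50 + 6/25 → 21/50
merge 29/100 + 29/100 → 29/50
merge 21/50 + 29/50 → 1
L = 17/100 + 29/100 + 21/50 + 29/50 + 1 = 123/50 = 2.46 bits/symbol.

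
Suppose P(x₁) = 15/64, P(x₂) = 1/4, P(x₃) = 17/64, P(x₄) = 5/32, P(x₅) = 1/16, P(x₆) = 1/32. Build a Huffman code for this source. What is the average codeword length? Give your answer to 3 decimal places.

2.344 bits/symbol

Repeatedly combine the two least-probable nodes; the expected code length is the sum of the merged weights.
merge 1/32 + 1/16 → 3/32
merge 3/32 + 5/32 → 1/4
merge 15/64 + 1/4 → 31/64
merge 1/4 + 17/64 → 33/64
merge 31/64 + 33/64 → 1
L = 3/32 + 1/4 + 31/64 + 33/64 + 1 = 75/32 ≈ 2.344 bits/symbol.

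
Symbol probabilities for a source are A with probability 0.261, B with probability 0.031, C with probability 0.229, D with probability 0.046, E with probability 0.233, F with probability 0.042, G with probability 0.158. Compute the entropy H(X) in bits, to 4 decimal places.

2.4548 bits

H = −Σ pᵢ log₂ pᵢ.
−0.261·log₂(0.261) = 0.5058
−0.031·log₂(0.031) = 0.1554
−0.229·log₂(0.229) = 0.4870
−0.046·log₂(0.046) = 0.2043
−0.233·log₂(0.233) = 0.4897
−0.042·log₂(0.042) = 0.1921
−0.158·log₂(0.158) = 0.4206
Sum ≈ 2.4548 → 2.4548 bits.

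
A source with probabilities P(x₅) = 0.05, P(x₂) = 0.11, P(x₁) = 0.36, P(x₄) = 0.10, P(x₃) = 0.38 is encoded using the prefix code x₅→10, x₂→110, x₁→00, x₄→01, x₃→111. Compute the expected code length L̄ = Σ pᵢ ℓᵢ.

L̄ = Σ pᵢ·ℓᵢ = 0.05·2 + 0.11·3 + 0.36·2 + 0.10·2 + 0.38·3 = 2.49 bits/symbol.

2.49 bits/symbol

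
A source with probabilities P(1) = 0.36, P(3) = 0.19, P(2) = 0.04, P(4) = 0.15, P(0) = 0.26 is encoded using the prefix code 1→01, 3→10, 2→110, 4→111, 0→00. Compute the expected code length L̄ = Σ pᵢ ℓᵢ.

2.19 bits/symbol

L̄ = Σ pᵢ·ℓᵢ = 0.36·2 + 0.19·2 + 0.04·3 + 0.15·3 + 0.26·2 = 2.19 bits/symbol.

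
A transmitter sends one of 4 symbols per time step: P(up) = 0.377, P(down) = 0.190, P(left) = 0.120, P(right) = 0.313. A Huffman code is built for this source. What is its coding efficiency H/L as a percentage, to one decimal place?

Entropy H = −Σ p log₂ p ≈ 1.8774 bits.
Huffman merges: 3/25+19/100→31/100; 31/100+313/1000→623/1000; 377/1000+623/1000→1. L = 1933/1000 ≈ 1.9330.
Efficiency = H/L = 1.8774/1.9330 = 97.1%.

97.1%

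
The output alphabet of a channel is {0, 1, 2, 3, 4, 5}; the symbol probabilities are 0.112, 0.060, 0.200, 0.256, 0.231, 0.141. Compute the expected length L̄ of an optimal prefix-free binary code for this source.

2.485 bits/symbol

Repeatedly combine the two least-probable nodes; the expected code length is the sum of the merged weights.
merge 3/50 + 14/125 → 43/250
merge 141/1000 + 43/250 → 313/1000
merge 1/5 + 231/1000 → 431/1000
merge 32/125 + 313/1000 → 569/1000
merge 431/1000 + 569/1000 → 1
L = 43/250 + 313/1000 + 431/1000 + 569/1000 + 1 = 497/200 = 2.485 bits/symbol.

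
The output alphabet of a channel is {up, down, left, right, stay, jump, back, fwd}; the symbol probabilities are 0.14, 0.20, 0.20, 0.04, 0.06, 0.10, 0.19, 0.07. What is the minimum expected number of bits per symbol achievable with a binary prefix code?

Repeatedly combine the two least-probable nodes; the expected code length is the sum of the merged weights.
merge 1/25 + 3/50 → 1/10
merge 7/100 + 1/10 → 17/100
merge 1/10 + 7/50 → 6/25
merge 17/100 + 19/100 → 9/25
merge 1/5 + 1/5 → 2/5
merge 6/25 + 9/25 → 3/5
merge 2/5 + 3/5 → 1
L = 1/10 + 17/100 + 6/25 + 9/25 + 2/5 + 3/5 + 1 = 287/100 = 2.87 bits/symbol.

2.87 bits/symbol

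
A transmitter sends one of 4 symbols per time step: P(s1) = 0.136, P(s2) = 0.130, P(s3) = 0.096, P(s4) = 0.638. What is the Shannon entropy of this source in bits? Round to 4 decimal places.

1.5123 bits

H = −Σ pᵢ log₂ pᵢ.
−0.136·log₂(0.136) = 0.3915
−0.130·log₂(0.130) = 0.3826
−0.096·log₂(0.096) = 0.3246
−0.638·log₂(0.638) = 0.4137
Sum ≈ 1.5123 → 1.5123 bits.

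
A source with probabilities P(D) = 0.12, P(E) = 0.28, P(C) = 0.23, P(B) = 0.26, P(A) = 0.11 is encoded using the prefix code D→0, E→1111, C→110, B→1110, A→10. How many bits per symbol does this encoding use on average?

3.19 bits/symbol

L̄ = Σ pᵢ·ℓᵢ = 0.12·1 + 0.28·4 + 0.23·3 + 0.26·4 + 0.11·2 = 3.19 bits/symbol.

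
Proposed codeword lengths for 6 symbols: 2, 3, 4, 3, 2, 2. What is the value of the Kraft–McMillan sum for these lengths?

With common denominator 2^4 = 16: Σ 2^(−ℓᵢ) = 4/16 + 2/16 + 1/16 + 2/16 + 4/16 + 4/16 = 17/16 = 1.0625.

1.0625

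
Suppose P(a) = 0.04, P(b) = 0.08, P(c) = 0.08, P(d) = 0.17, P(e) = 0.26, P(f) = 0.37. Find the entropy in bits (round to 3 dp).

2.239 bits

H = −Σ pᵢ log₂ pᵢ.
−0.04·log₂(0.04) = 0.1858
−0.08·log₂(0.08) = 0.2915
−0.08·log₂(0.08) = 0.2915
−0.17·log₂(0.17) = 0.4346
−0.26·log₂(0.26) = 0.5053
−0.37·log₂(0.37) = 0.5307
Sum ≈ 2.2394 → 2.239 bits.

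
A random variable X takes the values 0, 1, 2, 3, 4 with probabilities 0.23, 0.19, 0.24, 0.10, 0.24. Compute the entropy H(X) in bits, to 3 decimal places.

H = −Σ pᵢ log₂ pᵢ.
−0.23·log₂(0.23) = 0.4877
−0.19·log₂(0.19) = 0.4552
−0.24·log₂(0.24) = 0.4941
−0.10·log₂(0.10) = 0.3322
−0.24·log₂(0.24) = 0.4941
Sum ≈ 2.2634 → 2.263 bits.

2.263 bits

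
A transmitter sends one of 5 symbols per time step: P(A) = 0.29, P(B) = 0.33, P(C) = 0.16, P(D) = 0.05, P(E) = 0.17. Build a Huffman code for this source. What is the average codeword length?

2.21 bits/symbol

Repeatedly combine the two least-probable nodes; the expected code length is the sum of the merged weights.
merge 1/20 + 4/25 → 21/100
merge 17/100 + 21/100 → 19/50
merge 29/100 + 33/100 → 31/50
merge 19/50 + 31/50 → 1
L = 21/100 + 19/50 + 31/50 + 1 = 221/100 = 2.21 bits/symbol.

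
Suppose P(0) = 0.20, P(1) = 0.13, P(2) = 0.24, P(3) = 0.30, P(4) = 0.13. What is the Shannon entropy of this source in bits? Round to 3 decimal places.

H = −Σ pᵢ log₂ pᵢ.
−0.20·log₂(0.20) = 0.4644
−0.13·log₂(0.13) = 0.3826
−0.24·log₂(0.24) = 0.4941
−0.30·log₂(0.30) = 0.5211
−0.13·log₂(0.13) = 0.3826
Sum ≈ 2.2449 → 2.245 bits.

2.245 bits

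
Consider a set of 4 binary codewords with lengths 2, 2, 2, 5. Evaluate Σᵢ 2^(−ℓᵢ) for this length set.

With common denominator 2^5 = 32: Σ 2^(−ℓᵢ) = 8/32 + 8/32 + 8/32 + 1/32 = 25/32 = 0.78125.

0.78125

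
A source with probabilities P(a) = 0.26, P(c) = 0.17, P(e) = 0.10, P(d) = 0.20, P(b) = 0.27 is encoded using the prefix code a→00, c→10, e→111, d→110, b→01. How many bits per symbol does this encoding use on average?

L̄ = Σ pᵢ·ℓᵢ = 0.26·2 + 0.17·2 + 0.10·3 + 0.20·3 + 0.27·2 = 2.3 bits/symbol.

2.3 bits/symbol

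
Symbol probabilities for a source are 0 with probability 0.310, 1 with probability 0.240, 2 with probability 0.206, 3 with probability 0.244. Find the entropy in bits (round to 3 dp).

1.984 bits

H = −Σ pᵢ log₂ pᵢ.
−0.310·log₂(0.310) = 0.5238
−0.240·log₂(0.240) = 0.4941
−0.206·log₂(0.206) = 0.4695
−0.244·log₂(0.244) = 0.4966
Sum ≈ 1.9840 → 1.984 bits.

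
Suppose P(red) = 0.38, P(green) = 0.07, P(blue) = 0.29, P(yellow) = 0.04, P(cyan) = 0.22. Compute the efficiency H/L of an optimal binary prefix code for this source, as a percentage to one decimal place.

96.3%

Entropy H = −Σ p log₂ p ≈ 1.9832 bits.
Huffman merges: 1/25+7/100→11/100; 11/100+11/50→33/100; 29/100+33/100→31/50; 19/50+31/50→1. L = 103/50 ≈ 2.0600.
Efficiency = H/L = 1.9832/2.0600 = 96.3%.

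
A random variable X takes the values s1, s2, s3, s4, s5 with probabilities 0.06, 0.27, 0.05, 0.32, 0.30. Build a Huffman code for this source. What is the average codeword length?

Repeatedly combine the two least-probable nodes; the expected code length is the sum of the merged weights.
merge 1/20 + 3/50 → 11/100
merge 11/100 + 27/100 → 19/50
merge 3/10 + 8/25 → 31/50
merge 19/50 + 31/50 → 1
L = 11/100 + 19/50 + 31/50 + 1 = 211/100 = 2.11 bits/symbol.

2.11 bits/symbol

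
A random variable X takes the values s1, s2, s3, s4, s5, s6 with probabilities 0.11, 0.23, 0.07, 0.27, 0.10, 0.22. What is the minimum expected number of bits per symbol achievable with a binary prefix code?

Repeatedly combine the two least-probable nodes; the expected code length is the sum of the merged weights.
merge 7/100 + 1/10 → 17/100
merge 11/100 + 17/100 → 7/25
merge 11/50 + 23/100 → 9/20
merge 27/100 + 7/25 → 11/20
merge 9/20 + 11/20 → 1
L = 17/100 + 7/25 + 9/20 + 11/20 + 1 = 49/20 = 2.45 bits/symbol.

2.45 bits/symbol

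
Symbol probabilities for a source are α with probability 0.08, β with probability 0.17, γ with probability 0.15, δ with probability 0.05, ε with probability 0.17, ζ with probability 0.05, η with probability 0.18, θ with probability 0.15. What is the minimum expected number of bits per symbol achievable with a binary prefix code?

Repeatedly combine the two least-probable nodes; the expected code length is the sum of the merged weights.
merge 1/20 + 1/20 → 1/10
merge 2/25 + 1/10 → 9/50
merge 3/20 + 3/20 → 3/10
merge 17/100 + 17/100 → 17/50
merge 9/50 + 9/50 → 9/25
merge 3/10 + 17/50 → 16/25
merge 9/25 + 16/25 → 1
L = 1/10 + 9/50 + 3/10 + 17/50 + 9/25 + 16/25 + 1 = 73/25 = 2.92 bits/symbol.

2.92 bits/symbol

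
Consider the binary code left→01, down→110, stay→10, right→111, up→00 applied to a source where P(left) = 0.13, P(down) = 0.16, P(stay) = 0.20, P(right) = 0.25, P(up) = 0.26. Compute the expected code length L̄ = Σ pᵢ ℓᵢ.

2.41 bits/symbol

L̄ = Σ pᵢ·ℓᵢ = 0.13·2 + 0.16·3 + 0.20·2 + 0.25·3 + 0.26·2 = 2.41 bits/symbol.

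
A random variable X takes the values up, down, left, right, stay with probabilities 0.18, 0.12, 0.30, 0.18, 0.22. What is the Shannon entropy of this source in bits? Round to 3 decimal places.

H = −Σ pᵢ log₂ pᵢ.
−0.18·log₂(0.18) = 0.4453
−0.12·log₂(0.12) = 0.3671
−0.30·log₂(0.30) = 0.5211
−0.18·log₂(0.18) = 0.4453
−0.22·log₂(0.22) = 0.4806
Sum ≈ 2.2593 → 2.259 bits.

2.259 bits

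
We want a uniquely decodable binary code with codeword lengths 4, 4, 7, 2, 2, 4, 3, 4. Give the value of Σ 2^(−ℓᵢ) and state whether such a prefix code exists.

0.8828125; yes

With common denominator 2^7 = 128: Σ 2^(−ℓᵢ) = 8/128 + 8/128 + 1/128 + 32/128 + 32/128 + 8/128 + 16/128 + 8/128 = 113/128 = 0.8828125.
Kraft's inequality requires Σ ≤ 1; here Σ = 0.8828125 ≤ 1, so such a prefix code exists.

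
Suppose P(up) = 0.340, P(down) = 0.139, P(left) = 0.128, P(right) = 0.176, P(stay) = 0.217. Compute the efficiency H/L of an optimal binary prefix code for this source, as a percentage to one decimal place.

Entropy H = −Σ p log₂ p ≈ 2.2239 bits.
Huffman merges: 16/125+139/1000→267/1000; 22/125+217/1000→393/1000; 267/1000+17/50→607/1000; 393/1000+607/1000→1. L = 2267/1000 ≈ 2.2670.
Efficiency = H/L = 2.2239/2.2670 = 98.1%.

98.1%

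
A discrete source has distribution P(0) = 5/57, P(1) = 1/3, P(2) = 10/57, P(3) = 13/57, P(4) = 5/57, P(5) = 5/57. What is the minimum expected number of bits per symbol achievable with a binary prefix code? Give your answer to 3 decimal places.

Repeatedly combine the two least-probable nodes; the expected code length is the sum of the merged weights.
merge 5/57 + 5/57 → 10/57
merge 5/57 + 10/57 → 5/19
merge 10/57 + 13/57 → 23/57
merge 5/19 + 1/3 → 34/57
merge 23/57 + 34/57 → 1
L = 10/57 + 5/19 + 23/57 + 34/57 + 1 = 139/57 ≈ 2.439 bits/symbol.

2.439 bits/symbol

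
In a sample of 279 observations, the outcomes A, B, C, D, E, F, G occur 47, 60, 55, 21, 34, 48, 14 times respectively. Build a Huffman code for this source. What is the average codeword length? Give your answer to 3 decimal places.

Probabilities are the counts divided by 279.
Repeatedly combine the two least-probable nodes; the expected code length is the sum of the merged weights.
merge 14/279 + 7/93 → 35/279
merge 34/279 + 35/279 → 23/93
merge 47/279 + 16/93 → 95/279
merge 55/279 + 20/93 → 115/279
merge 23/93 + 95/279 → 164/279
merge 115/279 + 164/279 → 1
L = 35/279 + 23/93 + 95/279 + 115/279 + 164/279 + 1 = 757/279 ≈ 2.713 bits/symbol.

2.713 bits/symbol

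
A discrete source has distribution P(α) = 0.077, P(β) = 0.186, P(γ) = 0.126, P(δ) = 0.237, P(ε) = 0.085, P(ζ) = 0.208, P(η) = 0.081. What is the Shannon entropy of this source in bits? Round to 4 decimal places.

H = −Σ pᵢ log₂ pᵢ.
−0.077·log₂(0.077) = 0.2848
−0.186·log₂(0.186) = 0.4514
−0.126·log₂(0.126) = 0.3766
−0.237·log₂(0.237) = 0.4923
−0.085·log₂(0.085) = 0.3023
−0.208·log₂(0.208) = 0.4712
−0.081·log₂(0.081) = 0.2937
Sum ≈ 2.6722 → 2.6722 bits.

2.6722 bits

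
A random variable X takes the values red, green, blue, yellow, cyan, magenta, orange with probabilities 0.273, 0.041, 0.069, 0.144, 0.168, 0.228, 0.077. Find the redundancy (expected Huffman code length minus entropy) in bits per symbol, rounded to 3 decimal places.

Entropy H = −Σ p log₂ p ≈ 2.5725 bits.
Huffman merges: 41/1000+69/1000→11/100; 77/1000+11/100→187/1000; 18/125+21/125→39/125; 187/1000+57/250→83/200; 273/1000+39/125→117/200; 83/200+117/200→1. L = 2609/1000 ≈ 2.6090.
L − H = 2.6090 − 2.5725 = 0.037 bits.

0.037 bits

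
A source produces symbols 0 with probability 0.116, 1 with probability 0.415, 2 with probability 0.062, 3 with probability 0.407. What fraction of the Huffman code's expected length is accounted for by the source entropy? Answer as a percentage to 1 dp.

94.4%

Entropy H = −Σ p log₂ p ≈ 1.6636 bits.
Huffman merges: 31/500+29/250→89/500; 89/500+407/1000→117/200; 83/200+117/200→1. L = 1763/1000 ≈ 1.7630.
Efficiency = H/L = 1.6636/1.7630 = 94.4%.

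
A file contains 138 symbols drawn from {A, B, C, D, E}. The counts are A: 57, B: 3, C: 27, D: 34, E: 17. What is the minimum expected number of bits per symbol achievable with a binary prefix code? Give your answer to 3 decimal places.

2.072 bits/symbol

Probabilities are the counts divided by 138.
Repeatedly combine the two least-probable nodes; the expected code length is the sum of the merged weights.
merge 1/46 + 17/138 → 10/69
merge 10/69 + 9/46 → 47/138
merge 17/69 + 47/138 → 27/46
merge 19/46 + 27/46 → 1
L = 10/69 + 47/138 + 27/46 + 1 = 143/69 ≈ 2.072 bits/symbol.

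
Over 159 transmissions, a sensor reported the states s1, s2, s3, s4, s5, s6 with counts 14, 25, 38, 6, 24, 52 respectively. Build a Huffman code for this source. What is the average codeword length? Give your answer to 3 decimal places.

Probabilities are the counts divided by 159.
Repeatedly combine the two least-probable nodes; the expected code length is the sum of the merged weights.
merge 2/53 + 14/159 → 20/159
merge 20/159 + 8/53 → 44/159
merge 25/159 + 38/159 → 21/53
merge 44/159 + 52/159 → 32/53
merge 21/53 + 32/53 → 1
L = 20/159 + 44/159 + 21/53 + 32/53 + 1 = 382/159 ≈ 2.403 bits/symbol.

2.403 bits/symbol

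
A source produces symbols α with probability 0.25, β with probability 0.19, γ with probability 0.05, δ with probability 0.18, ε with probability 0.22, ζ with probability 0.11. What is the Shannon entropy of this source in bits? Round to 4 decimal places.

2.4475 bits

H = −Σ pᵢ log₂ pᵢ.
−0.25·log₂(0.25) = 0.5000
−0.19·log₂(0.19) = 0.4552
−0.05·log₂(0.05) = 0.2161
−0.18·log₂(0.18) = 0.4453
−0.22·log₂(0.22) = 0.4806
−0.11·log₂(0.11) = 0.3503
Sum ≈ 2.4475 → 2.4475 bits.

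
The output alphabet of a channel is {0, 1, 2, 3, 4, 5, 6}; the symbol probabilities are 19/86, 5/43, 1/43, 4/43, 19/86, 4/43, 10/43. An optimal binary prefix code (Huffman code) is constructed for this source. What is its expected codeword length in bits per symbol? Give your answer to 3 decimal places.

2.651 bits/symbol

Repeatedly combine the two least-probable nodes; the expected code length is the sum of the merged weights.
merge 1/43 + 4/43 → 5/43
merge 4/43 + 5/43 → 9/43
merge 5/43 + 9/43 → 14/43
merge 19/86 + 19/86 → 19/43
merge 10/43 + 14/43 → 24/43
merge 19/43 + 24/43 → 1
L = 5/43 + 9/43 + 14/43 + 19/43 + 24/43 + 1 = 114/43 ≈ 2.651 bits/symbol.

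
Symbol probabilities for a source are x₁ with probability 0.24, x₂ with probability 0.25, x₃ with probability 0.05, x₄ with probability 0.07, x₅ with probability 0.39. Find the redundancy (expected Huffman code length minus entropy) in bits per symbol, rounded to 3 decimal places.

Entropy H = −Σ p log₂ p ≈ 2.0086 bits.
Huffman merges: 1/20+7/100→3/25; 3/25+6/25→9/25; 1/4+9/25→61/100; 39/100+61/100→1. L = 209/100 ≈ 2.0900.
L − H = 2.0900 − 2.0086 = 0.081 bits.

0.081 bits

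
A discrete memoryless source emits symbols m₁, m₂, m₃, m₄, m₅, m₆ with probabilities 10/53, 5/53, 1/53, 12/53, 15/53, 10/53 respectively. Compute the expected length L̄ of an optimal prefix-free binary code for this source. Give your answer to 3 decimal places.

Repeatedly combine the two least-probable nodes; the expected code length is the sum of the merged weights.
merge 1/53 + 5/53 → 6/53
merge 6/53 + 10/53 → 16/53
merge 10/53 + 12/53 → 22/53
merge 15/53 + 16/53 → 31/53
merge 22/53 + 31/53 → 1
L = 6/53 + 16/53 + 22/53 + 31/53 + 1 = 128/53 ≈ 2.415 bits/symbol.

2.415 bits/symbol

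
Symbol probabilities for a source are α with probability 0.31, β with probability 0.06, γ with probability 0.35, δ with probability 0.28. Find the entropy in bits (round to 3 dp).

H = −Σ pᵢ log₂ pᵢ.
−0.31·log₂(0.31) = 0.5238
−0.06·log₂(0.06) = 0.2435
−0.35·log₂(0.35) = 0.5301
−0.28·log₂(0.28) = 0.5142
Sum ≈ 1.8116 → 1.812 bits.

1.812 bits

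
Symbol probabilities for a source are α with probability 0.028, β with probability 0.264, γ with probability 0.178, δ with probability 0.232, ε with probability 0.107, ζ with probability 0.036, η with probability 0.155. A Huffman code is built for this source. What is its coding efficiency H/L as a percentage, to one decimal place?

98.3%

Entropy H = −Σ p log₂ p ≈ 2.5185 bits.
Huffman merges: 7/250+9/250→8/125; 8/125+107/1000→171/1000; 31/200+171/1000→163/500; 89/500+29/125→41/100; 33/125+163/500→59/100; 41/100+59/100→1. L = 2561/1000 ≈ 2.5610.
Efficiency = H/L = 2.5185/2.5610 = 98.3%.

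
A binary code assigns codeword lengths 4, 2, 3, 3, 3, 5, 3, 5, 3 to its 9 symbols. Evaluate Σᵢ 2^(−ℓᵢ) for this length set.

With common denominator 2^5 = 32: Σ 2^(−ℓᵢ) = 2/32 + 8/32 + 4/32 + 4/32 + 4/32 + 1/32 + 4/32 + 1/32 + 4/32 = 32/32 = 1.

1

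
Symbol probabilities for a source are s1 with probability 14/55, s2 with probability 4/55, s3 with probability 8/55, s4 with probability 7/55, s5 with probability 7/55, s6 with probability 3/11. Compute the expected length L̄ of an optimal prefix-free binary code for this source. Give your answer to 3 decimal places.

Repeatedly combine the two least-probable nodes; the expected code length is the sum of the merged weights.
merge 4/55 + 7/55 → 1/5
merge 7/55 + 8/55 → 3/11
merge 1/5 + 14/55 → 5/11
merge 3/11 + 3/11 → 6/11
merge 5/11 + 6/11 → 1
L = 1/5 + 3/11 + 5/11 + 6/11 + 1 = 136/55 ≈ 2.473 bits/symbol.

2.473 bits/symbol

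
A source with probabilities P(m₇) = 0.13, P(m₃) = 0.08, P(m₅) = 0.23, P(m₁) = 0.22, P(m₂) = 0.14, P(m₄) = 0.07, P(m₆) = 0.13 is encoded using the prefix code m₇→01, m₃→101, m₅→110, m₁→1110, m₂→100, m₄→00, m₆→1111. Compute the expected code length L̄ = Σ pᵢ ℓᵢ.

3.15 bits/symbol

L̄ = Σ pᵢ·ℓᵢ = 0.13·2 + 0.08·3 + 0.23·3 + 0.22·4 + 0.14·3 + 0.07·2 + 0.13·4 = 3.15 bits/symbol.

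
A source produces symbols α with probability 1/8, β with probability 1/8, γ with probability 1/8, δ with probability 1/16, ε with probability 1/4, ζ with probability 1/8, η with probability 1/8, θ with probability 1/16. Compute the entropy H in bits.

2.875 bits

Each probability is a power of 1/2, so log₂(1/p) is an integer.
H = Σ p·log₂(1/p) = 1/8·3 + 1/8·3 + 1/8·3 + 1/16·4 + 1/4·2 + 1/8·3 + 1/8·3 + 1/16·4 = 2.875 bits.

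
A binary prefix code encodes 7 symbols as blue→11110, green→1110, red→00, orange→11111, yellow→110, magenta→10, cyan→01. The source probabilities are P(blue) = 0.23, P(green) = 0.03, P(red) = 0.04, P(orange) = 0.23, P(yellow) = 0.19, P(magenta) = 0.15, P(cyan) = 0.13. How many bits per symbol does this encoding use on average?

3.63 bits/symbol

L̄ = Σ pᵢ·ℓᵢ = 0.23·5 + 0.03·4 + 0.04·2 + 0.23·5 + 0.19·3 + 0.15·2 + 0.13·2 = 3.63 bits/symbol.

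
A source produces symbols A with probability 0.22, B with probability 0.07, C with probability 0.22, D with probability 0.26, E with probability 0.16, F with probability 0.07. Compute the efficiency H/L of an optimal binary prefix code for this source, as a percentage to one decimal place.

99.4%

Entropy H = −Σ p log₂ p ≈ 2.4266 bits.
Huffman merges: 7/100+7/100→7/50; 7/50+4/25→3/10; 11/50+11/50→11/25; 13/50+3/10→14/25; 11/25+14/25→1. L = 61/25 ≈ 2.4400.
Efficiency = H/L = 2.4266/2.4400 = 99.4%.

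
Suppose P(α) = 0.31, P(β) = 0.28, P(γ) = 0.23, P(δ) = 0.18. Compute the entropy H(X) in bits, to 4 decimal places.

H = −Σ pᵢ log₂ pᵢ.
−0.31·log₂(0.31) = 0.5238
−0.28·log₂(0.28) = 0.5142
−0.23·log₂(0.23) = 0.4877
−0.18·log₂(0.18) = 0.4453
Sum ≈ 1.9710 → 1.9710 bits.

1.9710 bits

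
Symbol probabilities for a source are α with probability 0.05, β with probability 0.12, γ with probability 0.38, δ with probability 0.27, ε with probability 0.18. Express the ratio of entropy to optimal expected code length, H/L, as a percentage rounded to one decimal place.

96.7%

Entropy H = −Σ p log₂ p ≈ 2.0689 bits.
Huffman merges: 1/20+3/25→17/100; 17/100+9/50→7/20; 27/100+7/20→31/50; 19/50+31/50→1. L = 107/50 ≈ 2.1400.
Efficiency = H/L = 2.0689/2.1400 = 96.7%.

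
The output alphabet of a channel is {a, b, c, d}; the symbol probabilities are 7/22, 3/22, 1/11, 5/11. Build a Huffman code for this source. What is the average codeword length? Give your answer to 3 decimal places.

Repeatedly combine the two least-probable nodes; the expected code length is the sum of the merged weights.
merge 1/11 + 3/22 → 5/22
merge 5/22 + 7/22 → 6/11
merge 5/11 + 6/11 → 1
L = 5/22 + 6/11 + 1 = 39/22 ≈ 1.773 bits/symbol.

1.773 bits/symbol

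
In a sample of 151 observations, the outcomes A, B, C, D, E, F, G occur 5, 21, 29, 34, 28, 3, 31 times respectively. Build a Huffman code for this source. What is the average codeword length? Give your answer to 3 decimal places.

2.623 bits/symbol

Probabilities are the counts divided by 151.
Repeatedly combine the two least-probable nodes; the expected code length is the sum of the merged weights.
merge 3/151 + 5/151 → 8/151
merge 8/151 + 21/151 → 29/151
merge 28/151 + 29/151 → 57/151
merge 29/151 + 31/151 → 60/151
merge 34/151 + 57/151 → 91/151
merge 60/151 + 91/151 → 1
L = 8/151 + 29/151 + 57/151 + 60/151 + 91/151 + 1 = 396/151 ≈ 2.623 bits/symbol.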